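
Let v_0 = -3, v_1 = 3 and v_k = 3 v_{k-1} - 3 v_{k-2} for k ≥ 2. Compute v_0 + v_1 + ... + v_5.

252

v_2 = 3*3 - 3*(-3) = 18
v_3 = 3*18 - 3*3 = 45
v_4 = 3*45 - 3*18 = 81
v_5 = 3*81 - 3*45 = 108
Sum = (-3) + 3 + 18 + 45 + 81 + 108 = 252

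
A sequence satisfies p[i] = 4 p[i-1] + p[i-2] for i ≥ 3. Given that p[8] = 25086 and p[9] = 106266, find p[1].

-6

Rearranging, p[i-2] = p[i] - 4 p[i-1].
p[7] = 106266 - 4*25086 = 5922
p[6] = 25086 - 4*5922 = 1398
p[5] = 5922 - 4*1398 = 330
p[4] = 1398 - 4*330 = 78
p[3] = 330 - 4*78 = 18
p[2] = 78 - 4*18 = 6
p[1] = 18 - 4*6 = -6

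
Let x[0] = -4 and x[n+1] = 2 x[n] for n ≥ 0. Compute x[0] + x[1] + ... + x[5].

x[1] = 2*(-4) = -8
x[2] = 2*(-8) = -16
x[3] = 2*(-16) = -32
x[4] = 2*(-32) = -64
x[5] = 2*(-64) = -128
Sum = (-4) + (-8) + (-16) + (-32) + (-64) + (-128) = -252

-252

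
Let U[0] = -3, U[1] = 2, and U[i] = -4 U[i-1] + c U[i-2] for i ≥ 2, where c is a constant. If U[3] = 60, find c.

U[2] = -8 - 3c
U[3] = 32 + 14c
So 32 + 14c = 60, giving c = 2.

2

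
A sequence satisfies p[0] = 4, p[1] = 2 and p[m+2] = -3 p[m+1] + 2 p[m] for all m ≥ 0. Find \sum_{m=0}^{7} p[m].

-330

p[2] = -3(2) + 2(4) = 2
p[3] = -3(2) + 2(2) = -2
p[4] = -3(-2) + 2(2) = 10
p[5] = -3(10) + 2(-2) = -34
p[6] = -3(-34) + 2(10) = 122
p[7] = -3(122) + 2(-34) = -434
Sum = 4 + 2 + 2 + (-2) + 10 + (-34) + 122 + (-434) = -330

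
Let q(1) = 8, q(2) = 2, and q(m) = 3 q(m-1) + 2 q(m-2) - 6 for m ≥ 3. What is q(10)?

q(3) = 3(2) + 2(8) - 6 = 16
q(4) = 3(16) + 2(2) - 6 = 46
q(5) = 3(46) + 2(16) - 6 = 164
q(6) = 3(164) + 2(46) - 6 = 578
q(7) = 3(578) + 2(164) - 6 = 2056
q(8) = 3(2056) + 2(578) - 6 = 7318
q(9) = 3(7318) + 2(2056) - 6 = 26060
q(10) = 3(26060) + 2(7318) - 6 = 92810

92810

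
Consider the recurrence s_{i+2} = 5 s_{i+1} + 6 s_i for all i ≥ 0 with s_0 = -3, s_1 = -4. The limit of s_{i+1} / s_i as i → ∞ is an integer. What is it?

The characteristic equation is r^2 - 5r - 6 = 0, which factors as (r - 6)(r + 1) = 0.
So the roots are 6 and -1. Since |6| > |-1| and the coefficient of 6^i is non-zero, the ratio tends to 6.

6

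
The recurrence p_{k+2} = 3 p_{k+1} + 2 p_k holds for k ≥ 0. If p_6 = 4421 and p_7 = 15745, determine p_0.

Rearranging, p_{k-2} = (p_k - 3 p_{k-1}) / 2.
p_5 = (15745 - 3*4421) / 2 = 2482/2 = 1241
p_4 = (4421 - 3*1241) / 2 = 698/2 = 349
p_3 = (1241 - 3*349) / 2 = 194/2 = 97
p_2 = (349 - 3*97) / 2 = 58/2 = 29
p_1 = (97 - 3*29) / 2 = 10/2 = 5
p_0 = (29 - 3*5) / 2 = 14/2 = 7

7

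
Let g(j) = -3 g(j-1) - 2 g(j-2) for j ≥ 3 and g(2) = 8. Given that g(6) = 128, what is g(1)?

Let g(1) = w.
g(3) = -24 - 2w
g(4) = 56 + 6w
g(5) = -120 - 14w
g(6) = 248 + 30w
So 248 + 30w = 128, giving w = -4.

-4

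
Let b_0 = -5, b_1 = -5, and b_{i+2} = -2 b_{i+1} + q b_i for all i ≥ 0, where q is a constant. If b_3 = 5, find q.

5

b_2 = 10 - 5q
b_3 = -20 + 5q
So -20 + 5q = 5, giving q = 5.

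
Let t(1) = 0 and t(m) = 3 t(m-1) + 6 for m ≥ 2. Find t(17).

The fixed point is 6/(1 - 3) = -3, so t(m) + 3 = 3(t(m-1) + 3).
Hence t(m) = 3·3^{m-1} - 3.
t(17) = 3·3^{16} - 3 = 3·43046721 - 3 = 129140160.

129140160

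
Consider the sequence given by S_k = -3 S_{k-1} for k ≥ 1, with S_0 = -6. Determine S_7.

13122

S_1 = -3·(-6) = 18
S_2 = -3·18 = -54
S_3 = -3·(-54) = 162
S_4 = -3·162 = -486
S_5 = -3·(-486) = 1458
S_6 = -3·1458 = -4374
S_7 = -3·(-4374) = 13122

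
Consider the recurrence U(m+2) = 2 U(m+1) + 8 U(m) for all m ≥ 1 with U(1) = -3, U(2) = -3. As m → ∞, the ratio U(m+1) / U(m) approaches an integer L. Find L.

The characteristic equation is r^2 - 2r - 8 = 0, which factors as (r - 4)(r + 2) = 0.
So the roots are 4 and -2. Since |4| > |-2| and the coefficient of 4^m is non-zero, the ratio tends to 4.

4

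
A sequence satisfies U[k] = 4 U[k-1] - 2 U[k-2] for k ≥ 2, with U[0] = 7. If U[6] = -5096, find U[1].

-5

Let U[1] = x.
U[2] = -14 + 4x
U[3] = -56 + 14x
U[4] = -196 + 48x
U[5] = -672 + 164x
U[6] = -2296 + 560x
So -2296 + 560x = -5096, giving x = -5.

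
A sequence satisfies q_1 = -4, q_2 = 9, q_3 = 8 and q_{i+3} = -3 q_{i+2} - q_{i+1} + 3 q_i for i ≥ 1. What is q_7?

890

q_4 = -3(8) - 9 + 3(-4) = -45
q_5 = -3(-45) - 8 + 3(9) = 154
q_6 = -3(154) - (-45) + 3(8) = -393
q_7 = -3(-393) - 154 + 3(-45) = 890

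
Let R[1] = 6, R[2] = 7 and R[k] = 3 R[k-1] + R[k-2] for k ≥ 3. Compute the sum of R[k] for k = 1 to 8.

15037

R[3] = 3·7 + 6 = 27
R[4] = 3·27 + 7 = 88
R[5] = 3·88 + 27 = 291
R[6] = 3·291 + 88 = 961
R[7] = 3·961 + 291 = 3174
R[8] = 3·3174 + 961 = 10483
Sum = 6 + 7 + 27 + 88 + 291 + 961 + 3174 + 10483 = 15037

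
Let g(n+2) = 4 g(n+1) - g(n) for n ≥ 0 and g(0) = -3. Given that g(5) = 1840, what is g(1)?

8

Let g(1) = y.
g(2) = 3 + 4y
g(3) = 12 + 15y
g(4) = 45 + 56y
g(5) = 168 + 209y
So 168 + 209y = 1840, giving y = 8.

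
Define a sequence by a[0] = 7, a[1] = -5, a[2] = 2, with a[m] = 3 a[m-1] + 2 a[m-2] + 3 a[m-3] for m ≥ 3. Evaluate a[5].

a[3] = 3*2 + 2*(-5) + 3*7 = 17
a[4] = 3*17 + 2*2 + 3*(-5) = 40
a[5] = 3*40 + 2*17 + 3*2 = 160

160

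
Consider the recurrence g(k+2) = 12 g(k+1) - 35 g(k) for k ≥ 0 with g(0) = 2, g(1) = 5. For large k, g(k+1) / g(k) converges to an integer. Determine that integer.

The characteristic equation is r^2 - 12r + 35 = 0, which factors as (r - 7)(r - 5) = 0.
So the roots are 7 and 5. Since |7| > |5| and the coefficient of 7^k is non-zero, the ratio tends to 7.

7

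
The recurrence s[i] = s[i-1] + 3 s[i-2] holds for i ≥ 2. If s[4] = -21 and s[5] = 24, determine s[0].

Rearranging, s[i-2] = (s[i] - s[i-1]) / 3.
s[3] = (24 - (-21)) / 3 = 45/3 = 15
s[2] = (-21 - 15) / 3 = -36/3 = -12
s[1] = (15 - (-12)) / 3 = 27/3 = 9
s[0] = (-12 - 9) / 3 = -21/3 = -7

-7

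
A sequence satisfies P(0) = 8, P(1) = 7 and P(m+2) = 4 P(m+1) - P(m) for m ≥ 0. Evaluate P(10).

P(2) = 4*7 - 8 = 20
P(3) = 4*20 - 7 = 73
P(4) = 4*73 - 20 = 272
P(5) = 4*272 - 73 = 1015
P(6) = 4*1015 - 272 = 3788
P(7) = 4*3788 - 1015 = 14137
P(8) = 4*14137 - 3788 = 52760
P(9) = 4*52760 - 14137 = 196903
P(10) = 4*196903 - 52760 = 734852

734852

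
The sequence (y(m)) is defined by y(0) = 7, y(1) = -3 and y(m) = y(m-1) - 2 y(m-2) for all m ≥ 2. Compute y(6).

-1

y(2) = (-3) - 2(7) = -17
y(3) = (-17) - 2(-3) = -11
y(4) = (-11) - 2(-17) = 23
y(5) = 23 - 2(-11) = 45
y(6) = 45 - 2(23) = -1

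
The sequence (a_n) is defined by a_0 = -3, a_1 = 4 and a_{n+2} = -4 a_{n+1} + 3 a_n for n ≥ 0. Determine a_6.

a_2 = -4·4 + 3·(-3) = -25
a_3 = -4·(-25) + 3·4 = 112
a_4 = -4·112 + 3·(-25) = -523
a_5 = -4·(-523) + 3·112 = 2428
a_6 = -4·2428 + 3·(-523) = -11281

-11281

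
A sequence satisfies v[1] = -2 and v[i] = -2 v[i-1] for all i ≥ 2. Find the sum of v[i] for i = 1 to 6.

v[2] = -2*(-2) = 4
v[3] = -2*4 = -8
v[4] = -2*(-8) = 16
v[5] = -2*16 = -32
v[6] = -2*(-32) = 64
Sum = (-2) + 4 + (-8) + 16 + (-32) + 64 = 42

42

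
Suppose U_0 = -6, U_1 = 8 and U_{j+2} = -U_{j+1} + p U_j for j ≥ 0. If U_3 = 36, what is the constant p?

U_2 = -8 - 6p
U_3 = 8 + 14p
So 8 + 14p = 36, giving p = 2.

2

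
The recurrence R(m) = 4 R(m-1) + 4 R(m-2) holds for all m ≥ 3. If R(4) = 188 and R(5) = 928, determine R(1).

8

Rearranging, R(m-2) = (R(m) - 4 R(m-1)) / 4.
R(3) = (928 - 4(188)) / 4 = 176/4 = 44
R(2) = (188 - 4(44)) / 4 = 12/4 = 3
R(1) = (44 - 4(3)) / 4 = 32/4 = 8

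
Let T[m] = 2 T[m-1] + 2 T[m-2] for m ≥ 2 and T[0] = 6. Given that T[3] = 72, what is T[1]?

Let T[1] = y.
T[2] = 12 + 2y
T[3] = 24 + 6y
So 24 + 6y = 72, giving y = 8.

8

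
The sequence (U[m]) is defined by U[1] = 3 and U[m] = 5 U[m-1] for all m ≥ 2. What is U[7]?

U[2] = 5*3 = 15
U[3] = 5*15 = 75
U[4] = 5*75 = 375
U[5] = 5*375 = 1875
U[6] = 5*1875 = 9375
U[7] = 5*9375 = 46875

46875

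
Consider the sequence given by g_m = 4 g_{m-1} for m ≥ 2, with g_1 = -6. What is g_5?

-1536

g_2 = 4(-6) = -24
g_3 = 4(-24) = -96
g_4 = 4(-96) = -384
g_5 = 4(-384) = -1536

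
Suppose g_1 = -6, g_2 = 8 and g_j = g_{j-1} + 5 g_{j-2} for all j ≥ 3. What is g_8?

g_3 = 8 + 5*(-6) = -22
g_4 = (-22) + 5*8 = 18
g_5 = 18 + 5*(-22) = -92
g_6 = (-92) + 5*18 = -2
g_7 = (-2) + 5*(-92) = -462
g_8 = (-462) + 5*(-2) = -472

-472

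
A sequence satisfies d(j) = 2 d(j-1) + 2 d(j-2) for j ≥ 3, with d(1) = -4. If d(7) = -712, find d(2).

-3

Let d(2) = y.
d(3) = -8 + 2y
d(4) = -16 + 6y
d(5) = -48 + 16y
d(6) = -128 + 44y
d(7) = -352 + 120y
So -352 + 120y = -712, giving y = -3.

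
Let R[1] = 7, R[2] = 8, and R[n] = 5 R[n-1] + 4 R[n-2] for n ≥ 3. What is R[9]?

2251732

R[3] = 5·8 + 4·7 = 68
R[4] = 5·68 + 4·8 = 372
R[5] = 5·372 + 4·68 = 2132
R[6] = 5·2132 + 4·372 = 12148
R[7] = 5·12148 + 4·2132 = 69268
R[8] = 5·69268 + 4·12148 = 394932
R[9] = 5·394932 + 4·69268 = 2251732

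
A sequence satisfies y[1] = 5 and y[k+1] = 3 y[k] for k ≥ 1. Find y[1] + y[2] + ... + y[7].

y[2] = 3·5 = 15
y[3] = 3·15 = 45
y[4] = 3·45 = 135
y[5] = 3·135 = 405
y[6] = 3·405 = 1215
y[7] = 3·1215 = 3645
Sum = 5 + 15 + 45 + 135 + 405 + 1215 + 3645 = 5465

5465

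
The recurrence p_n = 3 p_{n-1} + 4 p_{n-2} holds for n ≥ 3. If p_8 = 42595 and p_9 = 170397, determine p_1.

Rearranging, p_{n-2} = (p_n - 3 p_{n-1}) / 4.
p_7 = (170397 - 3*42595) / 4 = 42612/4 = 10653
p_6 = (42595 - 3*10653) / 4 = 10636/4 = 2659
p_5 = (10653 - 3*2659) / 4 = 2676/4 = 669
p_4 = (2659 - 3*669) / 4 = 652/4 = 163
p_3 = (669 - 3*163) / 4 = 180/4 = 45
p_2 = (163 - 3*45) / 4 = 28/4 = 7
p_1 = (45 - 3*7) / 4 = 24/4 = 6

6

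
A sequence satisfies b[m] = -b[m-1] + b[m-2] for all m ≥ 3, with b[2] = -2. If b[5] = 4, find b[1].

Let b[1] = y.
b[3] = 2 + y
b[4] = -4 - y
b[5] = 6 + 2y
So 6 + 2y = 4, giving y = -1.

-1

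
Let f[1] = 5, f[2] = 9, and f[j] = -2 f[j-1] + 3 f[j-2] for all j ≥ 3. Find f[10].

f[3] = -2*9 + 3*5 = -3
f[4] = -2*(-3) + 3*9 = 33
f[5] = -2*33 + 3*(-3) = -75
f[6] = -2*(-75) + 3*33 = 249
f[7] = -2*249 + 3*(-75) = -723
f[8] = -2*(-723) + 3*249 = 2193
f[9] = -2*2193 + 3*(-723) = -6555
f[10] = -2*(-6555) + 3*2193 = 19689

19689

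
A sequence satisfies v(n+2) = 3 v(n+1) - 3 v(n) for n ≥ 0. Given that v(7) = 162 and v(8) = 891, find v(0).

Rearranging, v(n-2) = (v(n) - 3 v(n-1)) / -3.
v(6) = (891 - 3(162)) / -3 = 405/-3 = -135
v(5) = (162 - 3(-135)) / -3 = 567/-3 = -189
v(4) = (-135 - 3(-189)) / -3 = 432/-3 = -144
v(3) = (-189 - 3(-144)) / -3 = 243/-3 = -81
v(2) = (-144 - 3(-81)) / -3 = 99/-3 = -33
v(1) = (-81 - 3(-33)) / -3 = 18/-3 = -6
v(0) = (-33 - 3(-6)) / -3 = -15/-3 = 5

5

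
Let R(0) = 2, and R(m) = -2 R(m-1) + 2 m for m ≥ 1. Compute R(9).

R(1) = -2·2 + 2 = -2
R(2) = -2·(-2) + 4 = 8
R(3) = -2·8 + 6 = -10
R(4) = -2·(-10) + 8 = 28
R(5) = -2·28 + 10 = -46
R(6) = -2·(-46) + 12 = 104
R(7) = -2·104 + 14 = -194
R(8) = -2·(-194) + 16 = 404
R(9) = -2·404 + 18 = -790

-790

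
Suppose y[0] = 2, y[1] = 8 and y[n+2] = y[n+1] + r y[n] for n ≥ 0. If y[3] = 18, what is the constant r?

y[2] = 8 + 2r
y[3] = 8 + 10r
So 8 + 10r = 18, giving r = 1.

1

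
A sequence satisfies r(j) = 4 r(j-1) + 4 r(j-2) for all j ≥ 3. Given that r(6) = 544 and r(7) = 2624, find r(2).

Rearranging, r(j-2) = (r(j) - 4 r(j-1)) / 4.
r(5) = (2624 - 4·544) / 4 = 448/4 = 112
r(4) = (544 - 4·112) / 4 = 96/4 = 24
r(3) = (112 - 4·24) / 4 = 16/4 = 4
r(2) = (24 - 4·4) / 4 = 8/4 = 2

2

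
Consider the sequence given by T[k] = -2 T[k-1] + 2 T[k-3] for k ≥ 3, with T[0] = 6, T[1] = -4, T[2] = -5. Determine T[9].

T[3] = -2(-5) + 2(6) = 22
T[4] = -2(22) + 2(-4) = -52
T[5] = -2(-52) + 2(-5) = 94
T[6] = -2(94) + 2(22) = -144
T[7] = -2(-144) + 2(-52) = 184
T[8] = -2(184) + 2(94) = -180
T[9] = -2(-180) + 2(-144) = 72

72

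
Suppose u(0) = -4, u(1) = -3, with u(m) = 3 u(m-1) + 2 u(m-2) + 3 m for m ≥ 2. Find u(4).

-100

u(2) = 3·(-3) + 2·(-4) + 6 = -11
u(3) = 3·(-11) + 2·(-3) + 9 = -30
u(4) = 3·(-30) + 2·(-11) + 12 = -100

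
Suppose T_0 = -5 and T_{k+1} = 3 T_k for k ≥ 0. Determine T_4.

T_1 = 3(-5) = -15
T_2 = 3(-15) = -45
T_3 = 3(-45) = -135
T_4 = 3(-135) = -405

-405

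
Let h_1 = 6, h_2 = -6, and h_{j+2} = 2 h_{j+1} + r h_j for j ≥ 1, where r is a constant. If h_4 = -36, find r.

-2

h_3 = -12 + 6r
h_4 = -24 + 6r
So -24 + 6r = -36, giving r = -2.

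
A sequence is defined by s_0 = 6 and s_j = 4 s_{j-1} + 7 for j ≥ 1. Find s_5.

8531

s_1 = 4·6 + 7 = 31
s_2 = 4·31 + 7 = 131
s_3 = 4·131 + 7 = 531
s_4 = 4·531 + 7 = 2131
s_5 = 4·2131 + 7 = 8531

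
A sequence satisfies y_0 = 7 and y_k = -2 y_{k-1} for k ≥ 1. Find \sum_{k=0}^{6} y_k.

y_1 = -2·7 = -14
y_2 = -2·(-14) = 28
y_3 = -2·28 = -56
y_4 = -2·(-56) = 112
y_5 = -2·112 = -224
y_6 = -2·(-224) = 448
Sum = 7 + (-14) + 28 + (-56) + 112 + (-224) + 448 = 301

301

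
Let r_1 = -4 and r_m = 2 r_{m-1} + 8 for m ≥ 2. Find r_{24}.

The fixed point is 8/(1 - 2) = -8, so r_m + 8 = 2(r_{m-1} + 8).
Hence r_m = 4·2^{m-1} - 8.
r_{24} = 4·2^{23} - 8 = 4·8388608 - 8 = 33554424.

33554424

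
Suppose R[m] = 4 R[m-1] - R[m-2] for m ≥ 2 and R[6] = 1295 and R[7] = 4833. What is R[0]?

Rearranging, R[m-2] = -(R[m] - 4 R[m-1]).
R[5] = -(4833 - 4·1295) = 347
R[4] = -(1295 - 4·347) = 93
R[3] = -(347 - 4·93) = 25
R[2] = -(93 - 4·25) = 7
R[1] = -(25 - 4·7) = 3
R[0] = -(7 - 4·3) = 5

5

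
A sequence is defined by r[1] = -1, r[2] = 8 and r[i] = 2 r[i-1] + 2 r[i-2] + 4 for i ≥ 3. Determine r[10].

23444

r[3] = 2*8 + 2*(-1) + 4 = 18
r[4] = 2*18 + 2*8 + 4 = 56
r[5] = 2*56 + 2*18 + 4 = 152
r[6] = 2*152 + 2*56 + 4 = 420
r[7] = 2*420 + 2*152 + 4 = 1148
r[8] = 2*1148 + 2*420 + 4 = 3140
r[9] = 2*3140 + 2*1148 + 4 = 8580
r[10] = 2*8580 + 2*3140 + 4 = 23444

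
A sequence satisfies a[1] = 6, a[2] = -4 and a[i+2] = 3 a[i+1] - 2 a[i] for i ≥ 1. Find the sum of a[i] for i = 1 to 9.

-4966

a[3] = 3·(-4) - 2·6 = -24
a[4] = 3·(-24) - 2·(-4) = -64
a[5] = 3·(-64) - 2·(-24) = -144
a[6] = 3·(-144) - 2·(-64) = -304
a[7] = 3·(-304) - 2·(-144) = -624
a[8] = 3·(-624) - 2·(-304) = -1264
a[9] = 3·(-1264) - 2·(-624) = -2544
Sum = 6 + (-4) + (-24) + (-64) + (-144) + (-304) + (-624) + (-1264) + (-2544) = -4966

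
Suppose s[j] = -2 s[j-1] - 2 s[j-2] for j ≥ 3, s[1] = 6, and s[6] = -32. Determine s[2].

Let s[2] = v.
s[3] = -12 - 2v
s[4] = 24 + 2v
s[5] = -24
s[6] = -4v
So -4v = -32, giving v = 8.

8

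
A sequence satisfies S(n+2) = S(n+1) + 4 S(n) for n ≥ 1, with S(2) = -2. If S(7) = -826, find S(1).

Let S(1) = w.
S(3) = -2 + 4w
S(4) = -10 + 4w
S(5) = -18 + 20w
S(6) = -58 + 36w
S(7) = -130 + 116w
So -130 + 116w = -826, giving w = -6.

-6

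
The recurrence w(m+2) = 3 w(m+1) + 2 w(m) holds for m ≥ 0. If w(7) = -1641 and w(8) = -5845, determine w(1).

3

Rearranging, w(m-2) = (w(m) - 3 w(m-1)) / 2.
w(6) = (-5845 - 3·(-1641)) / 2 = -922/2 = -461
w(5) = (-1641 - 3·(-461)) / 2 = -258/2 = -129
w(4) = (-461 - 3·(-129)) / 2 = -74/2 = -37
w(3) = (-129 - 3·(-37)) / 2 = -18/2 = -9
w(2) = (-37 - 3·(-9)) / 2 = -10/2 = -5
w(1) = (-9 - 3·(-5)) / 2 = 6/2 = 3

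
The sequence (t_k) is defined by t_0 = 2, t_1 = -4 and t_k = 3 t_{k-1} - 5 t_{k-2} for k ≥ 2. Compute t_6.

578

t_2 = 3(-4) - 5(2) = -22
t_3 = 3(-22) - 5(-4) = -46
t_4 = 3(-46) - 5(-22) = -28
t_5 = 3(-28) - 5(-46) = 146
t_6 = 3(146) - 5(-28) = 578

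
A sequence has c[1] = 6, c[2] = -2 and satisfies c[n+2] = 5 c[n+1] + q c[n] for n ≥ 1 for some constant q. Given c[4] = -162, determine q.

c[3] = -10 + 6q
c[4] = -50 + 28q
So -50 + 28q = -162, giving q = -4.

-4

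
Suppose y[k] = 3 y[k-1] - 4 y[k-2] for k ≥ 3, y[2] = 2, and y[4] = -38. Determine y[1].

Let y[1] = w.
y[3] = 6 - 4w
y[4] = 10 - 12w
So 10 - 12w = -38, giving w = 4.

4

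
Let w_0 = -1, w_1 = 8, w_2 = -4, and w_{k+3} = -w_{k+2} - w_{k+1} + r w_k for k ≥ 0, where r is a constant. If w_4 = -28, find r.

w_3 = -4 - r
w_4 = 8 + 9r
So 8 + 9r = -28, giving r = -4.

-4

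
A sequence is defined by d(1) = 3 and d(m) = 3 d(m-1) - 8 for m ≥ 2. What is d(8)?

d(2) = 3*3 - 8 = 1
d(3) = 3*1 - 8 = -5
d(4) = 3*(-5) - 8 = -23
d(5) = 3*(-23) - 8 = -77
d(6) = 3*(-77) - 8 = -239
d(7) = 3*(-239) - 8 = -725
d(8) = 3*(-725) - 8 = -2183

-2183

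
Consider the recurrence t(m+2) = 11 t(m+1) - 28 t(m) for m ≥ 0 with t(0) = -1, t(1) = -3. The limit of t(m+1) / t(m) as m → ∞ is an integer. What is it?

7

The characteristic equation is r^2 - 11r + 28 = 0, which factors as (r - 7)(r - 4) = 0.
So the roots are 7 and 4. Since |7| > |4| and the coefficient of 7^m is non-zero, the ratio tends to 7.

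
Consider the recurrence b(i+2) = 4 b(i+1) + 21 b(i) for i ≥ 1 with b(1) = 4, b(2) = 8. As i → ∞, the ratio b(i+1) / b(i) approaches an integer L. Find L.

The characteristic equation is r^2 - 4r - 21 = 0, which factors as (r - 7)(r + 3) = 0.
So the roots are 7 and -3. Since |7| > |-3| and the coefficient of 7^i is non-zero, the ratio tends to 7.

7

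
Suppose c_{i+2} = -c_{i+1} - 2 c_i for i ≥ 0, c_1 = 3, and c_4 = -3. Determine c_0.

-6

Let c_0 = w.
c_2 = -3 - 2w
c_3 = -3 + 2w
c_4 = 9 + 2w
So 9 + 2w = -3, giving w = -6.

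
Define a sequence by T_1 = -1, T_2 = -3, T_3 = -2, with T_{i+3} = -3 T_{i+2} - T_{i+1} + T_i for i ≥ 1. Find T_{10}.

2325

T_4 = -3*(-2) - (-3) + (-1) = 8
T_5 = -3*8 - (-2) + (-3) = -25
T_6 = -3*(-25) - 8 + (-2) = 65
T_7 = -3*65 - (-25) + 8 = -162
T_8 = -3*(-162) - 65 + (-25) = 396
T_9 = -3*396 - (-162) + 65 = -961
T_{10} = -3*(-961) - 396 + (-162) = 2325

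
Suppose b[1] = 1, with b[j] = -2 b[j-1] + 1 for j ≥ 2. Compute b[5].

11

b[2] = -2*1 + 1 = -1
b[3] = -2*(-1) + 1 = 3
b[4] = -2*3 + 1 = -5
b[5] = -2*(-5) + 1 = 11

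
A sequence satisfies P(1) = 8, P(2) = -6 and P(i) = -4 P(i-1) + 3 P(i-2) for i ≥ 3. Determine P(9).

457896

P(3) = -4*(-6) + 3*8 = 48
P(4) = -4*48 + 3*(-6) = -210
P(5) = -4*(-210) + 3*48 = 984
P(6) = -4*984 + 3*(-210) = -4566
P(7) = -4*(-4566) + 3*984 = 21216
P(8) = -4*21216 + 3*(-4566) = -98562
P(9) = -4*(-98562) + 3*21216 = 457896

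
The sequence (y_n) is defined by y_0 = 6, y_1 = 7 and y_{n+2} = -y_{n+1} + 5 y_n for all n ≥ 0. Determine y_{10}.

y_2 = -7 + 5*6 = 23
y_3 = -23 + 5*7 = 12
y_4 = -12 + 5*23 = 103
y_5 = -103 + 5*12 = -43
y_6 = -(-43) + 5*103 = 558
y_7 = -558 + 5*(-43) = -773
y_8 = -(-773) + 5*558 = 3563
y_9 = -3563 + 5*(-773) = -7428
y_{10} = -(-7428) + 5*3563 = 25243

25243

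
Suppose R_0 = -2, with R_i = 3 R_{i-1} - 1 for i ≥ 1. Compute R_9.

R_1 = 3(-2) - 1 = -7
R_2 = 3(-7) - 1 = -22
R_3 = 3(-22) - 1 = -67
R_4 = 3(-67) - 1 = -202
R_5 = 3(-202) - 1 = -607
R_6 = 3(-607) - 1 = -1822
R_7 = 3(-1822) - 1 = -5467
R_8 = 3(-5467) - 1 = -16402
R_9 = 3(-16402) - 1 = -49207

-49207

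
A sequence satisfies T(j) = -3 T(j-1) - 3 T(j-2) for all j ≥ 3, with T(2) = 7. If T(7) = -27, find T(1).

Let T(1) = y.
T(3) = -21 - 3y
T(4) = 42 + 9y
T(5) = -63 - 18y
T(6) = 63 + 27y
T(7) = -27y
So -27y = -27, giving y = 1.

1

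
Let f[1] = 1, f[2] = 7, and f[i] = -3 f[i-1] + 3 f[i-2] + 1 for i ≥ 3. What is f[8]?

14743

f[3] = -3(7) + 3(1) + 1 = -17
f[4] = -3(-17) + 3(7) + 1 = 73
f[5] = -3(73) + 3(-17) + 1 = -269
f[6] = -3(-269) + 3(73) + 1 = 1027
f[7] = -3(1027) + 3(-269) + 1 = -3887
f[8] = -3(-3887) + 3(1027) + 1 = 14743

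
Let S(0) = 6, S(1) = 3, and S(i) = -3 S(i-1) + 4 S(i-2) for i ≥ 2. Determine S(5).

S(2) = -3·3 + 4·6 = 15
S(3) = -3·15 + 4·3 = -33
S(4) = -3·(-33) + 4·15 = 159
S(5) = -3·159 + 4·(-33) = -609

-609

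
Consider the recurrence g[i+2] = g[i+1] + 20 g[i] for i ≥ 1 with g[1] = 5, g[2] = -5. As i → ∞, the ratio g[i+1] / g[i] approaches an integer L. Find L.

The characteristic equation is r^2 - r - 20 = 0, which factors as (r - 5)(r + 4) = 0.
So the roots are 5 and -4. Since |5| > |-4| and the coefficient of 5^i is non-zero, the ratio tends to 5.

5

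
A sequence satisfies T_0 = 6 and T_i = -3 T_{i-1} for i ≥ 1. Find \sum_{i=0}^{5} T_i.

T_1 = -3*6 = -18
T_2 = -3*(-18) = 54
T_3 = -3*54 = -162
T_4 = -3*(-162) = 486
T_5 = -3*486 = -1458
Sum = 6 + (-18) + 54 + (-162) + 486 + (-1458) = -1092

-1092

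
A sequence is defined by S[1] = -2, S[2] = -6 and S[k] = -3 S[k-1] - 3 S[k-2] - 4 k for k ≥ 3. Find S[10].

S[3] = -3*(-6) - 3*(-2) - 12 = 12
S[4] = -3*12 - 3*(-6) - 16 = -34
S[5] = -3*(-34) - 3*12 - 20 = 46
S[6] = -3*46 - 3*(-34) - 24 = -60
S[7] = -3*(-60) - 3*46 - 28 = 14
S[8] = -3*14 - 3*(-60) - 32 = 106
S[9] = -3*106 - 3*14 - 36 = -396
S[10] = -3*(-396) - 3*106 - 40 = 830

830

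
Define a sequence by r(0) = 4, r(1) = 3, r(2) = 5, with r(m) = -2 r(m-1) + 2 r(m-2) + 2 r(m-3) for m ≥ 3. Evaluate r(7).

r(3) = -2(5) + 2(3) + 2(4) = 4
r(4) = -2(4) + 2(5) + 2(3) = 8
r(5) = -2(8) + 2(4) + 2(5) = 2
r(6) = -2(2) + 2(8) + 2(4) = 20
r(7) = -2(20) + 2(2) + 2(8) = -20

-20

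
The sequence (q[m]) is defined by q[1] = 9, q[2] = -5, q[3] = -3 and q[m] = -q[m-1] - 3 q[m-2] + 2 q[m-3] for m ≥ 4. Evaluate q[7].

q[4] = -(-3) - 3*(-5) + 2*9 = 36
q[5] = -36 - 3*(-3) + 2*(-5) = -37
q[6] = -(-37) - 3*36 + 2*(-3) = -77
q[7] = -(-77) - 3*(-37) + 2*36 = 260

260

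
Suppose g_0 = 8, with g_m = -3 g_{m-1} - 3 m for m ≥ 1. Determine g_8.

g_1 = -3*8 - 3 = -27
g_2 = -3*(-27) - 6 = 75
g_3 = -3*75 - 9 = -234
g_4 = -3*(-234) - 12 = 690
g_5 = -3*690 - 15 = -2085
g_6 = -3*(-2085) - 18 = 6237
g_7 = -3*6237 - 21 = -18732
g_8 = -3*(-18732) - 24 = 56172

56172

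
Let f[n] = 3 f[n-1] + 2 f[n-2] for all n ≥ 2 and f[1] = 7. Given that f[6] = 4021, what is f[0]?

Let f[0] = w.
f[2] = 21 + 2w
f[3] = 77 + 6w
f[4] = 273 + 22w
f[5] = 973 + 78w
f[6] = 3465 + 278w
So 3465 + 278w = 4021, giving w = 2.

2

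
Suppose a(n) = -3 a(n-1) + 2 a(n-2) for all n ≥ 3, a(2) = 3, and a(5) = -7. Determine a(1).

5

Let a(1) = y.
a(3) = -9 + 2y
a(4) = 33 - 6y
a(5) = -117 + 22y
So -117 + 22y = -7, giving y = 5.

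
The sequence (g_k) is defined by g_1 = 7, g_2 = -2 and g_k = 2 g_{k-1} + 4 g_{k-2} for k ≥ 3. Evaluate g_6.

g_3 = 2*(-2) + 4*7 = 24
g_4 = 2*24 + 4*(-2) = 40
g_5 = 2*40 + 4*24 = 176
g_6 = 2*176 + 4*40 = 512

512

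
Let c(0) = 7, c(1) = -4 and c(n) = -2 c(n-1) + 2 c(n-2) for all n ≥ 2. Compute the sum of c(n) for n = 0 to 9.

c(2) = -2(-4) + 2(7) = 22
c(3) = -2(22) + 2(-4) = -52
c(4) = -2(-52) + 2(22) = 148
c(5) = -2(148) + 2(-52) = -400
c(6) = -2(-400) + 2(148) = 1096
c(7) = -2(1096) + 2(-400) = -2992
c(8) = -2(-2992) + 2(1096) = 8176
c(9) = -2(8176) + 2(-2992) = -22336
Sum = 7 + (-4) + 22 + (-52) + 148 + (-400) + 1096 + (-2992) + 8176 + (-22336) = -16335

-16335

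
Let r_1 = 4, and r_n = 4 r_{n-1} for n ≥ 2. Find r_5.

r_2 = 4·4 = 16
r_3 = 4·16 = 64
r_4 = 4·64 = 256
r_5 = 4·256 = 1024

1024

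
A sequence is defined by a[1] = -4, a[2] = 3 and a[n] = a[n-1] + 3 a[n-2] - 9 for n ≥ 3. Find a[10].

a[3] = 3 + 3(-4) - 9 = -18
a[4] = (-18) + 3(3) - 9 = -18
a[5] = (-18) + 3(-18) - 9 = -81
a[6] = (-81) + 3(-18) - 9 = -144
a[7] = (-144) + 3(-81) - 9 = -396
a[8] = (-396) + 3(-144) - 9 = -837
a[9] = (-837) + 3(-396) - 9 = -2034
a[10] = (-2034) + 3(-837) - 9 = -4554

-4554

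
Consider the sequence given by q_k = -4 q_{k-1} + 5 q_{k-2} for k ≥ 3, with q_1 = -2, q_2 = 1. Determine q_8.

q_3 = -4*1 + 5*(-2) = -14
q_4 = -4*(-14) + 5*1 = 61
q_5 = -4*61 + 5*(-14) = -314
q_6 = -4*(-314) + 5*61 = 1561
q_7 = -4*1561 + 5*(-314) = -7814
q_8 = -4*(-7814) + 5*1561 = 39061

39061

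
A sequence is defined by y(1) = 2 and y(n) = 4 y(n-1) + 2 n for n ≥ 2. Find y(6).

y(2) = 4·2 + 4 = 12
y(3) = 4·12 + 6 = 54
y(4) = 4·54 + 8 = 224
y(5) = 4·224 + 10 = 906
y(6) = 4·906 + 12 = 3636

3636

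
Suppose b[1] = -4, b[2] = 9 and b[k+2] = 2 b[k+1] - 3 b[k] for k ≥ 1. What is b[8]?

-3

b[3] = 2(9) - 3(-4) = 30
b[4] = 2(30) - 3(9) = 33
b[5] = 2(33) - 3(30) = -24
b[6] = 2(-24) - 3(33) = -147
b[7] = 2(-147) - 3(-24) = -222
b[8] = 2(-222) - 3(-147) = -3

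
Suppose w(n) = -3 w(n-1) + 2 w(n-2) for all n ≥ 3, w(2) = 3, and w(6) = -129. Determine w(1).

7

Let w(1) = x.
w(3) = -9 + 2x
w(4) = 33 - 6x
w(5) = -117 + 22x
w(6) = 417 - 78x
So 417 - 78x = -129, giving x = 7.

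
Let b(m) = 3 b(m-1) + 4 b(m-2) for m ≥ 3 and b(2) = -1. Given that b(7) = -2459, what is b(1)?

-2

Let b(1) = x.
b(3) = -3 + 4x
b(4) = -13 + 12x
b(5) = -51 + 52x
b(6) = -205 + 204x
b(7) = -819 + 820x
So -819 + 820x = -2459, giving x = -2.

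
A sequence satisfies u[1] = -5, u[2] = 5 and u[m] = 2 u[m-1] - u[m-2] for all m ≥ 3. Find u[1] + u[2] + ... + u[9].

u[3] = 2(5) - (-5) = 15
u[4] = 2(15) - 5 = 25
u[5] = 2(25) - 15 = 35
u[6] = 2(35) - 25 = 45
u[7] = 2(45) - 35 = 55
u[8] = 2(55) - 45 = 65
u[9] = 2(65) - 55 = 75
Sum = (-5) + 5 + 15 + 25 + 35 + 45 + 55 + 65 + 75 = 315

315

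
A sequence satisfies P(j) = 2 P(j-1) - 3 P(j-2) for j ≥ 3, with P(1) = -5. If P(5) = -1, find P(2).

4

Let P(2) = z.
P(3) = 15 + 2z
P(4) = 30 + z
P(5) = 15 - 4z
So 15 - 4z = -1, giving z = 4.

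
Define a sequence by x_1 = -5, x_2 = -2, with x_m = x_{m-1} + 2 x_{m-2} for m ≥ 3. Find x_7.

-152

x_3 = (-2) + 2·(-5) = -12
x_4 = (-12) + 2·(-2) = -16
x_5 = (-16) + 2·(-12) = -40
x_6 = (-40) + 2·(-16) = -72
x_7 = (-72) + 2·(-40) = -152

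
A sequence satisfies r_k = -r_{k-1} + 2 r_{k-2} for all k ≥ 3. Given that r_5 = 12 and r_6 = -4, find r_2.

Rearranging, r_{k-2} = (r_k + r_{k-1}) / 2.
r_4 = (-4 + 12) / 2 = 8/2 = 4
r_3 = (12 + 4) / 2 = 16/2 = 8
r_2 = (4 + 8) / 2 = 12/2 = 6

6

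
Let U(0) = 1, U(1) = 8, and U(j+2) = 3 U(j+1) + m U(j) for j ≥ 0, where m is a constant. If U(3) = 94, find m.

U(2) = 24 + m
U(3) = 72 + 11m
So 72 + 11m = 94, giving m = 2.

2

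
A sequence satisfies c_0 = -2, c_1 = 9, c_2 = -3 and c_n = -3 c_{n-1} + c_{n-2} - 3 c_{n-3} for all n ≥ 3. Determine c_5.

c_3 = -3*(-3) + 9 - 3*(-2) = 24
c_4 = -3*24 + (-3) - 3*9 = -102
c_5 = -3*(-102) + 24 - 3*(-3) = 339

339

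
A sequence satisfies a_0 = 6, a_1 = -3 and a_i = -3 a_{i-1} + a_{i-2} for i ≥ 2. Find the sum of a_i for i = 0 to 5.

-396

a_2 = -3*(-3) + 6 = 15
a_3 = -3*15 + (-3) = -48
a_4 = -3*(-48) + 15 = 159
a_5 = -3*159 + (-48) = -525
Sum = 6 + (-3) + 15 + (-48) + 159 + (-525) = -396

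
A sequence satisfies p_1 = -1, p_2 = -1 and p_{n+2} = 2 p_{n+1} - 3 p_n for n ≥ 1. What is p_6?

-1

p_3 = 2*(-1) - 3*(-1) = 1
p_4 = 2*1 - 3*(-1) = 5
p_5 = 2*5 - 3*1 = 7
p_6 = 2*7 - 3*5 = -1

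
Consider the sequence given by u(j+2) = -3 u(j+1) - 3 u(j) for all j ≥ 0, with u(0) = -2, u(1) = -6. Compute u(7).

u(2) = -3(-6) - 3(-2) = 24
u(3) = -3(24) - 3(-6) = -54
u(4) = -3(-54) - 3(24) = 90
u(5) = -3(90) - 3(-54) = -108
u(6) = -3(-108) - 3(90) = 54
u(7) = -3(54) - 3(-108) = 162

162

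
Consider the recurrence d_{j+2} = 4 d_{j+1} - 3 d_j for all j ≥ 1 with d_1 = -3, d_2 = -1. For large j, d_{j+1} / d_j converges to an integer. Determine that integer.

3

The characteristic equation is r^2 - 4r + 3 = 0, which factors as (r - 3)(r - 1) = 0.
So the roots are 3 and 1. Since |3| > |1| and the coefficient of 3^j is non-zero, the ratio tends to 3.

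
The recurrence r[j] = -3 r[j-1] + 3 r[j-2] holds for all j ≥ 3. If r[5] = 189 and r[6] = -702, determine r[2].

Rearranging, r[j-2] = (r[j] + 3 r[j-1]) / 3.
r[4] = (-702 + 3*189) / 3 = -135/3 = -45
r[3] = (189 + 3*(-45)) / 3 = 54/3 = 18
r[2] = (-45 + 3*18) / 3 = 9/3 = 3

3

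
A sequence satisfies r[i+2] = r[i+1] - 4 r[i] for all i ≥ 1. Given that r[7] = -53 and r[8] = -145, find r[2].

Rearranging, r[i-2] = (r[i] - r[i-1]) / -4.
r[6] = (-145 - (-53)) / -4 = -92/-4 = 23
r[5] = (-53 - 23) / -4 = -76/-4 = 19
r[4] = (23 - 19) / -4 = 4/-4 = -1
r[3] = (19 - (-1)) / -4 = 20/-4 = -5
r[2] = (-1 - (-5)) / -4 = 4/-4 = -1

-1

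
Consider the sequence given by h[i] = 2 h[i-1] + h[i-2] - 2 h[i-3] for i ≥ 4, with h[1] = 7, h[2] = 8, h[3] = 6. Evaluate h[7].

h[4] = 2*6 + 8 - 2*7 = 6
h[5] = 2*6 + 6 - 2*8 = 2
h[6] = 2*2 + 6 - 2*6 = -2
h[7] = 2*(-2) + 2 - 2*6 = -14

-14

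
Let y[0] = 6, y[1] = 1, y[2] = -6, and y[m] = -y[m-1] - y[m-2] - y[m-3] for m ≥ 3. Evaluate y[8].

6

y[3] = -(-6) - 1 - 6 = -1
y[4] = -(-1) - (-6) - 1 = 6
y[5] = -6 - (-1) - (-6) = 1
y[6] = -1 - 6 - (-1) = -6
y[7] = -(-6) - 1 - 6 = -1
y[8] = -(-1) - (-6) - 1 = 6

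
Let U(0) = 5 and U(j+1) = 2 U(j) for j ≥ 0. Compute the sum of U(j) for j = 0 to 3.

75

U(1) = 2*5 = 10
U(2) = 2*10 = 20
U(3) = 2*20 = 40
Sum = 5 + 10 + 20 + 40 = 75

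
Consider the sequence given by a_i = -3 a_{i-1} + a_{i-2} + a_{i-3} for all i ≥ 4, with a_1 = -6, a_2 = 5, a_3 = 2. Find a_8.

a_4 = -3·2 + 5 + (-6) = -7
a_5 = -3·(-7) + 2 + 5 = 28
a_6 = -3·28 + (-7) + 2 = -89
a_7 = -3·(-89) + 28 + (-7) = 288
a_8 = -3·288 + (-89) + 28 = -925

-925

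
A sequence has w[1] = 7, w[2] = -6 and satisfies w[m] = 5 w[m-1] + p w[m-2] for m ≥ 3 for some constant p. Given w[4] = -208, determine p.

-2

w[3] = -30 + 7p
w[4] = -150 + 29p
So -150 + 29p = -208, giving p = -2.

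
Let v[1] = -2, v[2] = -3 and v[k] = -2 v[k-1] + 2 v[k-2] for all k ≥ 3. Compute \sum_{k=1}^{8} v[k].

v[3] = -2*(-3) + 2*(-2) = 2
v[4] = -2*2 + 2*(-3) = -10
v[5] = -2*(-10) + 2*2 = 24
v[6] = -2*24 + 2*(-10) = -68
v[7] = -2*(-68) + 2*24 = 184
v[8] = -2*184 + 2*(-68) = -504
Sum = (-2) + (-3) + 2 + (-10) + 24 + (-68) + 184 + (-504) = -377

-377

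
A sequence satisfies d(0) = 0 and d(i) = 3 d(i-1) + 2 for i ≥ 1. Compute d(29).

The fixed point is 2/(1 - 3) = -1, so d(i) + 1 = 3(d(i-1) + 1).
Hence d(i) = 1·3^i - 1.
d(29) = 1·3^{29} - 1 = 1·68630377364883 - 1 = 68630377364882.

68630377364882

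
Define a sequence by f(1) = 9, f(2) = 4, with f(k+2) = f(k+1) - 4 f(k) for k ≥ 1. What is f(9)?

f(3) = 4 - 4(9) = -32
f(4) = (-32) - 4(4) = -48
f(5) = (-48) - 4(-32) = 80
f(6) = 80 - 4(-48) = 272
f(7) = 272 - 4(80) = -48
f(8) = (-48) - 4(272) = -1136
f(9) = (-1136) - 4(-48) = -944

-944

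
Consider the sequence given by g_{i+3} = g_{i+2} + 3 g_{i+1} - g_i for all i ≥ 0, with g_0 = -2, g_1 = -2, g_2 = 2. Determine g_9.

g_3 = 2 + 3·(-2) - (-2) = -2
g_4 = (-2) + 3·2 - (-2) = 6
g_5 = 6 + 3·(-2) - 2 = -2
g_6 = (-2) + 3·6 - (-2) = 18
g_7 = 18 + 3·(-2) - 6 = 6
g_8 = 6 + 3·18 - (-2) = 62
g_9 = 62 + 3·6 - 18 = 62

62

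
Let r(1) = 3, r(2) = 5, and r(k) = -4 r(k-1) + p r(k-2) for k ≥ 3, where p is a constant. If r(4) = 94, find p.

-2

r(3) = -20 + 3p
r(4) = 80 - 7p
So 80 - 7p = 94, giving p = -2.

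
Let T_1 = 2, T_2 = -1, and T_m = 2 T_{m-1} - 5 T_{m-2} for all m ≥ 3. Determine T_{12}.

T_3 = 2·(-1) - 5·2 = -12
T_4 = 2·(-12) - 5·(-1) = -19
T_5 = 2·(-19) - 5·(-12) = 22
T_6 = 2·22 - 5·(-19) = 139
T_7 = 2·139 - 5·22 = 168
T_8 = 2·168 - 5·139 = -359
T_9 = 2·(-359) - 5·168 = -1558
T_{10} = 2·(-1558) - 5·(-359) = -1321
T_{11} = 2·(-1321) - 5·(-1558) = 5148
T_{12} = 2·5148 - 5·(-1321) = 16901

16901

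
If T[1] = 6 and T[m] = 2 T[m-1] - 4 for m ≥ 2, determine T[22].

The fixed point is -4/(1 - 2) = 4, so T[m] - 4 = 2(T[m-1] - 4).
Hence T[m] = 2·2^{m-1} + 4.
T[22] = 2·2^{21} + 4 = 2·2097152 + 4 = 4194308.

4194308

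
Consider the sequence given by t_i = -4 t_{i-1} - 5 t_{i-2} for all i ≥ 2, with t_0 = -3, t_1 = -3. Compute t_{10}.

t_2 = -4·(-3) - 5·(-3) = 27
t_3 = -4·27 - 5·(-3) = -93
t_4 = -4·(-93) - 5·27 = 237
t_5 = -4·237 - 5·(-93) = -483
t_6 = -4·(-483) - 5·237 = 747
t_7 = -4·747 - 5·(-483) = -573
t_8 = -4·(-573) - 5·747 = -1443
t_9 = -4·(-1443) - 5·(-573) = 8637
t_{10} = -4·8637 - 5·(-1443) = -27333

-27333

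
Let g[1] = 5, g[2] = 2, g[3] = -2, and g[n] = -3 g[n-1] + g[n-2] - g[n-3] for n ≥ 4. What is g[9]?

-1695

g[4] = -3(-2) + 2 - 5 = 3
g[5] = -3(3) + (-2) - 2 = -13
g[6] = -3(-13) + 3 - (-2) = 44
g[7] = -3(44) + (-13) - 3 = -148
g[8] = -3(-148) + 44 - (-13) = 501
g[9] = -3(501) + (-148) - 44 = -1695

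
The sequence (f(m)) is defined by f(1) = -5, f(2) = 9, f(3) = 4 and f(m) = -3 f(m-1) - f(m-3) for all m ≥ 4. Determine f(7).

f(4) = -3·4 - (-5) = -7
f(5) = -3·(-7) - 9 = 12
f(6) = -3·12 - 4 = -40
f(7) = -3·(-40) - (-7) = 127

127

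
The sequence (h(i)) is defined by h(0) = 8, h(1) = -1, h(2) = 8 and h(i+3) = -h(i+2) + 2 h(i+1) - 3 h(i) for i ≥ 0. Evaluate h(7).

-802

h(3) = -8 + 2·(-1) - 3·8 = -34
h(4) = -(-34) + 2·8 - 3·(-1) = 53
h(5) = -53 + 2·(-34) - 3·8 = -145
h(6) = -(-145) + 2·53 - 3·(-34) = 353
h(7) = -353 + 2·(-145) - 3·53 = -802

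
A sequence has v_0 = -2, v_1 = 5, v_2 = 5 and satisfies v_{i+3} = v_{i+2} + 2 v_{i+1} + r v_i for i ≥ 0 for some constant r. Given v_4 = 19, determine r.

v_3 = 15 - 2r
v_4 = 25 + 3r
So 25 + 3r = 19, giving r = -2.

-2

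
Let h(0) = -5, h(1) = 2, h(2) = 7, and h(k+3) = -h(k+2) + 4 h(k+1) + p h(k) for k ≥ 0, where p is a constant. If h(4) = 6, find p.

-3

h(3) = 1 - 5p
h(4) = 27 + 7p
So 27 + 7p = 6, giving p = -3.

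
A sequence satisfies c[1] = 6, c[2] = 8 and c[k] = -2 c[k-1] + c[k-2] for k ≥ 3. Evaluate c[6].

c[3] = -2(8) + 6 = -10
c[4] = -2(-10) + 8 = 28
c[5] = -2(28) + (-10) = -66
c[6] = -2(-66) + 28 = 160

160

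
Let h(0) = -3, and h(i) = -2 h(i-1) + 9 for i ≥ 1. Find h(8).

-1533

h(1) = -2(-3) + 9 = 15
h(2) = -2(15) + 9 = -21
h(3) = -2(-21) + 9 = 51
h(4) = -2(51) + 9 = -93
h(5) = -2(-93) + 9 = 195
h(6) = -2(195) + 9 = -381
h(7) = -2(-381) + 9 = 771
h(8) = -2(771) + 9 = -1533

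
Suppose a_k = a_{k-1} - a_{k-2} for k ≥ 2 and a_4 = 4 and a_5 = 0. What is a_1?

Rearranging, a_{k-2} = -(a_k - a_{k-1}).
a_3 = -(0 - 4) = 4
a_2 = -(4 - 4) = 0
a_1 = -(4 - 0) = -4

-4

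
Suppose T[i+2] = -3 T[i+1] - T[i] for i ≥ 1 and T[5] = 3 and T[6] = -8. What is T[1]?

Rearranging, T[i-2] = -(T[i] + 3 T[i-1]).
T[4] = -(-8 + 3*3) = -1
T[3] = -(3 + 3*(-1)) = 0
T[2] = -(-1 + 3*0) = 1
T[1] = -(0 + 3*1) = -3

-3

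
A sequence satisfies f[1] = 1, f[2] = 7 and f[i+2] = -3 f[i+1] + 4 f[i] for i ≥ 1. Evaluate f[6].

1231

f[3] = -3·7 + 4·1 = -17
f[4] = -3·(-17) + 4·7 = 79
f[5] = -3·79 + 4·(-17) = -305
f[6] = -3·(-305) + 4·79 = 1231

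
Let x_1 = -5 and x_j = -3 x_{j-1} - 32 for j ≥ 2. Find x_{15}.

14348899

The fixed point is -32/(1 + 3) = -8, so x_j + 8 = -3(x_{j-1} + 8).
Hence x_j = 3·(-3)^{j-1} - 8.
x_{15} = 3·(-3)^{14} - 8 = 3·4782969 - 8 = 14348899.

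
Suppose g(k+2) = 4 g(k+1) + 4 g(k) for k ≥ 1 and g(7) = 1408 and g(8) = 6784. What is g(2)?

Rearranging, g(k-2) = (g(k) - 4 g(k-1)) / 4.
g(6) = (6784 - 4(1408)) / 4 = 1152/4 = 288
g(5) = (1408 - 4(288)) / 4 = 256/4 = 64
g(4) = (288 - 4(64)) / 4 = 32/4 = 8
g(3) = (64 - 4(8)) / 4 = 32/4 = 8
g(2) = (8 - 4(8)) / 4 = -24/4 = -6

-6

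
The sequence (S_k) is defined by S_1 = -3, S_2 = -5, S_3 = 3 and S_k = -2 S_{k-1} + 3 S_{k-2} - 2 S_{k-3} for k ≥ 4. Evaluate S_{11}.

46851

S_4 = -2·3 + 3·(-5) - 2·(-3) = -15
S_5 = -2·(-15) + 3·3 - 2·(-5) = 49
S_6 = -2·49 + 3·(-15) - 2·3 = -149
S_7 = -2·(-149) + 3·49 - 2·(-15) = 475
S_8 = -2·475 + 3·(-149) - 2·49 = -1495
S_9 = -2·(-1495) + 3·475 - 2·(-149) = 4713
S_{10} = -2·4713 + 3·(-1495) - 2·475 = -14861
S_{11} = -2·(-14861) + 3·4713 - 2·(-1495) = 46851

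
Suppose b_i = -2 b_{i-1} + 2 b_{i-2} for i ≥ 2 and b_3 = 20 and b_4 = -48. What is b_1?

6

Rearranging, b_{i-2} = (b_i + 2 b_{i-1}) / 2.
b_2 = (-48 + 2*20) / 2 = -8/2 = -4
b_1 = (20 + 2*(-4)) / 2 = 12/2 = 6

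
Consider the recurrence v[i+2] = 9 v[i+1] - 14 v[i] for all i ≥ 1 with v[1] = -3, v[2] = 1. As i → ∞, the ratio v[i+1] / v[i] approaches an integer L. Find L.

7

The characteristic equation is r^2 - 9r + 14 = 0, which factors as (r - 7)(r - 2) = 0.
So the roots are 7 and 2. Since |7| > |2| and the coefficient of 7^i is non-zero, the ratio tends to 7.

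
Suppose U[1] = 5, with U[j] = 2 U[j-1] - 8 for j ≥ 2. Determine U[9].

U[2] = 2·5 - 8 = 2
U[3] = 2·2 - 8 = -4
U[4] = 2·(-4) - 8 = -16
U[5] = 2·(-16) - 8 = -40
U[6] = 2·(-40) - 8 = -88
U[7] = 2·(-88) - 8 = -184
U[8] = 2·(-184) - 8 = -376
U[9] = 2·(-376) - 8 = -760

-760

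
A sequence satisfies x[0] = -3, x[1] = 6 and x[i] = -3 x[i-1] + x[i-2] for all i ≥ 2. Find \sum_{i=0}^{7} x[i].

x[2] = -3*6 + (-3) = -21
x[3] = -3*(-21) + 6 = 69
x[4] = -3*69 + (-21) = -228
x[5] = -3*(-228) + 69 = 753
x[6] = -3*753 + (-228) = -2487
x[7] = -3*(-2487) + 753 = 8214
Sum = (-3) + 6 + (-21) + 69 + (-228) + 753 + (-2487) + 8214 = 6303

6303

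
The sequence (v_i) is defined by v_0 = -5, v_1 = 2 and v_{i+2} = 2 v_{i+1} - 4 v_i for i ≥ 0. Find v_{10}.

-1024

v_2 = 2*2 - 4*(-5) = 24
v_3 = 2*24 - 4*2 = 40
v_4 = 2*40 - 4*24 = -16
v_5 = 2*(-16) - 4*40 = -192
v_6 = 2*(-192) - 4*(-16) = -320
v_7 = 2*(-320) - 4*(-192) = 128
v_8 = 2*128 - 4*(-320) = 1536
v_9 = 2*1536 - 4*128 = 2560
v_{10} = 2*2560 - 4*1536 = -1024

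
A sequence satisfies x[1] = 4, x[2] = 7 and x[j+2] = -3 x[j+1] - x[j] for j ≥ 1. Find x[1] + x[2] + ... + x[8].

x[3] = -3·7 - 4 = -25
x[4] = -3·(-25) - 7 = 68
x[5] = -3·68 - (-25) = -179
x[6] = -3·(-179) - 68 = 469
x[7] = -3·469 - (-179) = -1228
x[8] = -3·(-1228) - 469 = 3215
Sum = 4 + 7 + (-25) + 68 + (-179) + 469 + (-1228) + 3215 = 2331

2331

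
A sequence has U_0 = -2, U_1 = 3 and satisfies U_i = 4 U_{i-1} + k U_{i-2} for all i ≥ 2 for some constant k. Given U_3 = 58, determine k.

-2

U_2 = 12 - 2k
U_3 = 48 - 5k
So 48 - 5k = 58, giving k = -2.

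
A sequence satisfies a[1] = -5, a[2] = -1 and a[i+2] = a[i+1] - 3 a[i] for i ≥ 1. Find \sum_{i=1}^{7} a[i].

a[3] = (-1) - 3*(-5) = 14
a[4] = 14 - 3*(-1) = 17
a[5] = 17 - 3*14 = -25
a[6] = (-25) - 3*17 = -76
a[7] = (-76) - 3*(-25) = -1
Sum = (-5) + (-1) + 14 + 17 + (-25) + (-76) + (-1) = -77

-77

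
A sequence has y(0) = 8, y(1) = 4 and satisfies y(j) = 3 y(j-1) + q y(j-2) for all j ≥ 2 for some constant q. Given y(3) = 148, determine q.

4

y(2) = 12 + 8q
y(3) = 36 + 28q
So 36 + 28q = 148, giving q = 4.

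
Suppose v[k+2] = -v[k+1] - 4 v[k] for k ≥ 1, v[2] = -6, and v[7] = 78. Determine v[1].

Let v[1] = y.
v[3] = 6 - 4y
v[4] = 18 + 4y
v[5] = -42 + 12y
v[6] = -30 - 28y
v[7] = 198 - 20y
So 198 - 20y = 78, giving y = 6.

6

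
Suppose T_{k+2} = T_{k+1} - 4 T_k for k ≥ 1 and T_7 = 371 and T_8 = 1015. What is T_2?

7

Rearranging, T_{k-2} = (T_k - T_{k-1}) / -4.
T_6 = (1015 - 371) / -4 = 644/-4 = -161
T_5 = (371 - (-161)) / -4 = 532/-4 = -133
T_4 = (-161 - (-133)) / -4 = -28/-4 = 7
T_3 = (-133 - 7) / -4 = -140/-4 = 35
T_2 = (7 - 35) / -4 = -28/-4 = 7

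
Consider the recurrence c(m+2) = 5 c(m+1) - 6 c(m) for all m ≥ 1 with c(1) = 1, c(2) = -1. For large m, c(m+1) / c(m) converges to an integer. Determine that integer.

The characteristic equation is r^2 - 5r + 6 = 0, which factors as (r - 3)(r - 2) = 0.
So the roots are 3 and 2. Since |3| > |2| and the coefficient of 3^m is non-zero, the ratio tends to 3.

3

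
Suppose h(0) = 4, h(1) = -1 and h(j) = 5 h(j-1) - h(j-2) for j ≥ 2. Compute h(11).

-12231099

h(2) = 5(-1) - 4 = -9
h(3) = 5(-9) - (-1) = -44
h(4) = 5(-44) - (-9) = -211
h(5) = 5(-211) - (-44) = -1011
h(6) = 5(-1011) - (-211) = -4844
h(7) = 5(-4844) - (-1011) = -23209
h(8) = 5(-23209) - (-4844) = -111201
h(9) = 5(-111201) - (-23209) = -532796
h(10) = 5(-532796) - (-111201) = -2552779
h(11) = 5(-2552779) - (-532796) = -12231099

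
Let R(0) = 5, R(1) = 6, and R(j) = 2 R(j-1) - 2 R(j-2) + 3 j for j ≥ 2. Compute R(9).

-15

R(2) = 2(6) - 2(5) + 6 = 8
R(3) = 2(8) - 2(6) + 9 = 13
R(4) = 2(13) - 2(8) + 12 = 22
R(5) = 2(22) - 2(13) + 15 = 33
R(6) = 2(33) - 2(22) + 18 = 40
R(7) = 2(40) - 2(33) + 21 = 35
R(8) = 2(35) - 2(40) + 24 = 14
R(9) = 2(14) - 2(35) + 27 = -15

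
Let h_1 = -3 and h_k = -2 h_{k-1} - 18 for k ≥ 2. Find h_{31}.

The fixed point is -18/(1 + 2) = -6, so h_k + 6 = -2(h_{k-1} + 6).
Hence h_k = 3·(-2)^{k-1} - 6.
h_{31} = 3·(-2)^{30} - 6 = 3·1073741824 - 6 = 3221225466.

3221225466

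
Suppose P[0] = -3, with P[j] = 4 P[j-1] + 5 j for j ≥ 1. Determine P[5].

-807

P[1] = 4·(-3) + 5 = -7
P[2] = 4·(-7) + 10 = -18
P[3] = 4·(-18) + 15 = -57
P[4] = 4·(-57) + 20 = -208
P[5] = 4·(-208) + 25 = -807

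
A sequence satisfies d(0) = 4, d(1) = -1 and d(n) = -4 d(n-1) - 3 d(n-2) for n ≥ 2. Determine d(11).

265715

d(2) = -4(-1) - 3(4) = -8
d(3) = -4(-8) - 3(-1) = 35
d(4) = -4(35) - 3(-8) = -116
d(5) = -4(-116) - 3(35) = 359
d(6) = -4(359) - 3(-116) = -1088
d(7) = -4(-1088) - 3(359) = 3275
d(8) = -4(3275) - 3(-1088) = -9836
d(9) = -4(-9836) - 3(3275) = 29519
d(10) = -4(29519) - 3(-9836) = -88568
d(11) = -4(-88568) - 3(29519) = 265715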